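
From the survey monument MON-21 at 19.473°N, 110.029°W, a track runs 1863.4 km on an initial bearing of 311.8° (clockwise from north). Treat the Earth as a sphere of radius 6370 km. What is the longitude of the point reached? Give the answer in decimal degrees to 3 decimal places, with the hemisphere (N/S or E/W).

124.406°W

δ = d/R = 1863.4/6370 = 0.292527 rad
φ₂ = arcsin(sin φ₁ cos δ + cos φ₁ sin δ cos θ)
   = arcsin(0.33336·0.95752 + 0.94280·0.28837·0.66653) = 30.02754°
λ₂ = λ₁ + atan2(sin θ sin δ cos φ₁, cos δ − sin φ₁ sin φ₂) = -124.40600°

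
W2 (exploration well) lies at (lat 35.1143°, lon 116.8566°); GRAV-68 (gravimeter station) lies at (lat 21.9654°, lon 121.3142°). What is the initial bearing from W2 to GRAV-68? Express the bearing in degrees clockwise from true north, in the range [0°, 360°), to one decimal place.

Δλ = 4.4576°
y = sin Δλ · cos φ₂ = 0.072080
x = cos φ₁ sin φ₂ − sin φ₁ cos φ₂ cos Δλ = -0.225869
θ = atan2(y, x) = 162.3010° → 162.3010° (mod 360°)

162.3°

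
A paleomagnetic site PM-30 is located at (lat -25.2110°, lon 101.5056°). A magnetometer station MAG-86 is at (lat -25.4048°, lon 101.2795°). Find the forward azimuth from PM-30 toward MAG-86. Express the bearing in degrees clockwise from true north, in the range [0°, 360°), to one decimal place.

226.5°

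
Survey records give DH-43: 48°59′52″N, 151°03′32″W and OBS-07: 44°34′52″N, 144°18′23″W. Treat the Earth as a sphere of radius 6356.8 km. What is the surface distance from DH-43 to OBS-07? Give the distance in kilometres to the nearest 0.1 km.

DH-43: φ = +48.99778°, λ = -151.05889°
OBS-07: φ = +44.58111°, λ = -144.30639°
Δφ = -4.4167°,  Δλ = 6.7525°
a = sin²(Δφ/2) + cos φ₁ cos φ₂ sin²(Δλ/2) = 0.003106
c = 2·arcsin(√a) = 0.111513 rad = 6.3892°
d = R·c = 6356.8 × 0.111513 = 708.9 km

708.9 km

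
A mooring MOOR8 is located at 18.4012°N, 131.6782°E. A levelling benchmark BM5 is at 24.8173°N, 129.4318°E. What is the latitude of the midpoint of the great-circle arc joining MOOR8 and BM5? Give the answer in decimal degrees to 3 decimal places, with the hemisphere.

Bx = cos φ₂ cos Δλ = 0.906953,  By = cos φ₂ sin Δλ = -0.035577
φₘ = atan2(sin φ₁ + sin φ₂, √((cos φ₁ + Bx)² + By²)) = 21.61302°
λₘ = λ₁ + atan2(By, cos φ₁ + Bx) = 130.57994°

21.613°N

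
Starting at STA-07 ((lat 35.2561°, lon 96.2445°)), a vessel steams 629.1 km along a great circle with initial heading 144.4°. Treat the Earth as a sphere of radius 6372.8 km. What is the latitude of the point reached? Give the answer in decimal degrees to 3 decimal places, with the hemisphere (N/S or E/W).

δ = d/R = 629.1/6372.8 = 0.098716 rad
φ₂ = arcsin(sin φ₁ cos δ + cos φ₁ sin δ cos θ)
   = arcsin(0.57723·0.99513 + 0.81658·0.09856·-0.81310) = 30.59620°
λ₂ = λ₁ + atan2(sin θ sin δ cos φ₁, cos δ − sin φ₁ sin φ₂) = 100.06617°

30.596°N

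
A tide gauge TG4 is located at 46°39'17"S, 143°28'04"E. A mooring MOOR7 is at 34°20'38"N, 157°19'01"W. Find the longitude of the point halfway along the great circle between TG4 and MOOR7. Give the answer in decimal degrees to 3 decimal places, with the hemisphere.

176.072°E

TG4: φ = -46.65472°, λ = +143.46778°
MOOR7: φ = +34.34389°, λ = -157.31694°
Bx = cos φ₂ cos Δλ = 0.422587,  By = cos φ₂ sin Δλ = 0.709327
φₘ = atan2(sin φ₁ + sin φ₂, √((cos φ₁ + Bx)² + By²)) = -7.06151°
λₘ = λ₁ + atan2(By, cos φ₁ + Bx) = 176.07160°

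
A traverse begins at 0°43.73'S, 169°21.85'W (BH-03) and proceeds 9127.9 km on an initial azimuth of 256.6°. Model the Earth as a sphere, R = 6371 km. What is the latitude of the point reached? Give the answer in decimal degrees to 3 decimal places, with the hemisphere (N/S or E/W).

13.372°S

BH-03: φ = -0.72883°, λ = -169.36417°
δ = d/R = 9127.9/6371 = 1.432726 rad
φ₂ = arcsin(sin φ₁ cos δ + cos φ₁ sin δ cos θ)
   = arcsin(-0.01272·0.13763 + 0.99992·0.99048·-0.23175) = -13.37212°
λ₂ = λ₁ + atan2(sin θ sin δ cos φ₁, cos δ − sin φ₁ sin φ₂) = 108.59425°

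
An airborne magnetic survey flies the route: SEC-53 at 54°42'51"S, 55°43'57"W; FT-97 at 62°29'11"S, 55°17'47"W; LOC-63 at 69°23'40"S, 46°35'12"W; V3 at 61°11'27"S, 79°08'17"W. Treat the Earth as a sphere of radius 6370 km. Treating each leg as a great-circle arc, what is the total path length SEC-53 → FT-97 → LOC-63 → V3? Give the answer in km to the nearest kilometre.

3461 km

SEC-53: φ = -54.71417°, λ = -55.73250°
FT-97: φ = -62.48639°, λ = -55.29639°
LOC-63: φ = -69.39444°, λ = -46.58667°
V3: φ = -61.19083°, λ = -79.13806°
SEC-53→FT-97: c = 0.135708 rad, d = 864.46 km
FT-97→LOC-63: c = 0.135265 rad, d = 861.64 km
LOC-63→V3: c = 0.272409 rad, d = 1735.24 km
Total = 864.46 + 861.64 + 1735.24 = 3461.34 km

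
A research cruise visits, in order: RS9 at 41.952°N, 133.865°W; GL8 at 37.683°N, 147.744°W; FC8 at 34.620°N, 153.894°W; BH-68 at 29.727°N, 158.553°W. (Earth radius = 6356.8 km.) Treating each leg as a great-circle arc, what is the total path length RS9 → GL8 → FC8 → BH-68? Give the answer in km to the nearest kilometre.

2616 km

RS9→GL8: c = 0.200124 rad, d = 1272.15 km
GL8→FC8: c = 0.101797 rad, d = 647.10 km
FC8→BH-68: c = 0.109651 rad, d = 697.03 km
Total = 1272.15 + 647.10 + 697.03 = 2616.28 km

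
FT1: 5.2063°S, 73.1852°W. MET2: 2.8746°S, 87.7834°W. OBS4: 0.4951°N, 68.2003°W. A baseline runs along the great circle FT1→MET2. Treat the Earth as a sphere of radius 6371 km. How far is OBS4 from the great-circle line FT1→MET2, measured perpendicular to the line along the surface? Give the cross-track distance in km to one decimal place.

707.3 km

δ₁₃ = central angle FT1→OBS4 = 0.132107 rad  (haversine)
θ₁₃ = bearing FT1→OBS4 = 41.272°,  θ₁₂ = bearing FT1→MET2 = 278.531°
dₓₜ = R·arcsin(sin δ₁₃ · sin(θ₁₃ − θ₁₂)) = 6371·arcsin(0.13172·sin(-237.258°)) = 707.327 km
|dₓₜ| = 707.327 km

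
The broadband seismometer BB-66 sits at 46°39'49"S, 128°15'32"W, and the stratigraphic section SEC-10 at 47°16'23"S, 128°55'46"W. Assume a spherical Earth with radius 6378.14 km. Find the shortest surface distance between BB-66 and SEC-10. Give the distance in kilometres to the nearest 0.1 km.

84.8 km

BB-66: φ = -46.66361°, λ = -128.25889°
SEC-10: φ = -47.27306°, λ = -128.92944°
Δφ = -0.6094°,  Δλ = -0.6706°
a = sin²(Δφ/2) + cos φ₁ cos φ₂ sin²(Δλ/2) = 0.000044
c = 2·arcsin(√a) = 0.013301 rad = 0.7621°
d = R·c = 6378.14 × 0.013301 = 84.8 km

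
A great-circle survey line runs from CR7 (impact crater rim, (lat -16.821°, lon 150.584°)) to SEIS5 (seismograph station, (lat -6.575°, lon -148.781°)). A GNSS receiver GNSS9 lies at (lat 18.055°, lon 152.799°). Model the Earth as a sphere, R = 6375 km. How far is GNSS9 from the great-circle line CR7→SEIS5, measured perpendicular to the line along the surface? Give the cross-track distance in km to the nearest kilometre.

3866 km

δ₁₃ = central angle CR7→GNSS9 = 0.609889 rad  (haversine)
θ₁₃ = bearing CR7→GNSS9 = 3.678°,  θ₁₂ = bearing CR7→SEIS5 = 87.925°
dₓₜ = R·arcsin(sin δ₁₃ · sin(θ₁₃ − θ₁₂)) = 6375·arcsin(0.57278·sin(-84.247°)) = -3865.633 km
|dₓₜ| = 3865.633 km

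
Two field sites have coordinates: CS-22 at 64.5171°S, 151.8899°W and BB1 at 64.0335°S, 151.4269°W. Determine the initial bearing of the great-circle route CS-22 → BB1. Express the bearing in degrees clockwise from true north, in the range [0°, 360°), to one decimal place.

22.8°

Δλ = 0.4630°
y = sin Δλ · cos φ₂ = 0.003538
x = cos φ₁ sin φ₂ − sin φ₁ cos φ₂ cos Δλ = 0.008427
θ = atan2(y, x) = 22.7745° → 22.7745° (mod 360°)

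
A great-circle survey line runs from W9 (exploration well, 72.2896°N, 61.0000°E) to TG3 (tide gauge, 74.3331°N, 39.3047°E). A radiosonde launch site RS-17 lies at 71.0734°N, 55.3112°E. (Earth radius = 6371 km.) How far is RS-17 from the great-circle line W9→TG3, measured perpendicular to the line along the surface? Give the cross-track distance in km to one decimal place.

207.8 km

δ₁₃ = central angle W9→RS-17 = 0.037718 rad  (haversine)
θ₁₃ = bearing W9→RS-17 = 238.499°,  θ₁₂ = bearing W9→TG3 = 298.357°
dₓₜ = R·arcsin(sin δ₁₃ · sin(θ₁₃ − θ₁₂)) = 6371·arcsin(0.03771·sin(-59.858°)) = -207.796 km
|dₓₜ| = 207.796 km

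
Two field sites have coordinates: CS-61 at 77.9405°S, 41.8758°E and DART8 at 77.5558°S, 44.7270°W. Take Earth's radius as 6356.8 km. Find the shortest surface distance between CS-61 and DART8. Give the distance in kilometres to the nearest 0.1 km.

1857.2 km

Δφ = 0.3847°,  Δλ = -86.6028°
a = sin²(Δφ/2) + cos φ₁ cos φ₂ sin²(Δλ/2) = 0.021188
c = 2·arcsin(√a) = 0.292161 rad = 16.7396°
d = R·c = 6356.8 × 0.292161 = 1857.2 km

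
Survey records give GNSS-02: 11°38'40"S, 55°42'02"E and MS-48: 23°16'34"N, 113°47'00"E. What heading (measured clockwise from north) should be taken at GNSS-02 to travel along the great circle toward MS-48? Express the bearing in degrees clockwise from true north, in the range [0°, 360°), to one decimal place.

58.1°

GNSS-02: φ = -11.64444°, λ = +55.70056°
MS-48: φ = +23.27611°, λ = +113.78333°
Δλ = 58.0828°
y = sin Δλ · cos φ₂ = 0.779729
x = cos φ₁ sin φ₂ − sin φ₁ cos φ₂ cos Δλ = 0.485055
θ = atan2(y, x) = 58.1150° → 58.1150° (mod 360°)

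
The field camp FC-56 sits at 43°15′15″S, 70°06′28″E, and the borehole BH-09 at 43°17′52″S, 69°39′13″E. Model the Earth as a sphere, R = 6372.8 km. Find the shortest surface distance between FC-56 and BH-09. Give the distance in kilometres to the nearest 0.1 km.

37.1 km

FC-56: φ = -43.25417°, λ = +70.10778°
BH-09: φ = -43.29778°, λ = +69.65361°
Δφ = -0.0436°,  Δλ = -0.4542°
a = sin²(Δφ/2) + cos φ₁ cos φ₂ sin²(Δλ/2) = 0.000008
c = 2·arcsin(√a) = 0.005821 rad = 0.3335°
d = R·c = 6372.8 × 0.005821 = 37.1 km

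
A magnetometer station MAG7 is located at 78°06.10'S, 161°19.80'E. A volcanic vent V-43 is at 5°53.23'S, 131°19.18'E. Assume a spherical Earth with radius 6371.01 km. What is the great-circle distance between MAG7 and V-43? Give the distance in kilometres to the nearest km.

8213 km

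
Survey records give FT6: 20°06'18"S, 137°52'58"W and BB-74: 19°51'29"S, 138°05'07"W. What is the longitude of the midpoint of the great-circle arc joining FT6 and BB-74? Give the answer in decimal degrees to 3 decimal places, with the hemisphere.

137.984°W

FT6: φ = -20.10500°, λ = -137.88278°
BB-74: φ = -19.85806°, λ = -138.08528°
Bx = cos φ₂ cos Δλ = 0.940531,  By = cos φ₂ sin Δλ = -0.003324
φₘ = atan2(sin φ₁ + sin φ₂, √((cos φ₁ + Bx)² + By²)) = -19.98156°
λₘ = λ₁ + atan2(By, cos φ₁ + Bx) = -137.98411°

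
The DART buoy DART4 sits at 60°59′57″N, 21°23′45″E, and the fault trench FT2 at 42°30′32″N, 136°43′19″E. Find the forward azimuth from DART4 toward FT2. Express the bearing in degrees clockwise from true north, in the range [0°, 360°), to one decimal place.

47.8°

DART4: φ = +60.99917°, λ = +21.39583°
FT2: φ = +42.50889°, λ = +136.72194°
Δλ = 115.3261°
y = sin Δλ · cos φ₂ = 0.666321
x = cos φ₁ sin φ₂ − sin φ₁ cos φ₂ cos Δλ = 0.603397
θ = atan2(y, x) = 47.8371° → 47.8371° (mod 360°)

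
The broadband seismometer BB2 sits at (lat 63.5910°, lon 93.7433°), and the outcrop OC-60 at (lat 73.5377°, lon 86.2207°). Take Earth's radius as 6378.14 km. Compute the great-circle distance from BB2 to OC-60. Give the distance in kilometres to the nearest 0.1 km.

1146.6 km

Δφ = 9.9467°,  Δλ = -7.5226°
a = sin²(Δφ/2) + cos φ₁ cos φ₂ sin²(Δλ/2) = 0.008058
c = 2·arcsin(√a) = 0.179774 rad = 10.3003°
d = R·c = 6378.14 × 0.179774 = 1146.6 km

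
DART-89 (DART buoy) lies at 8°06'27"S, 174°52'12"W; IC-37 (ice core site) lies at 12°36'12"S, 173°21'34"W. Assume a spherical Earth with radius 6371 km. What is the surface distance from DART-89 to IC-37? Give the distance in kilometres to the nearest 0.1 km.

DART-89: φ = -8.10750°, λ = -174.87000°
IC-37: φ = -12.60333°, λ = -173.35944°
Δφ = -4.4958°,  Δλ = 1.5106°
a = sin²(Δφ/2) + cos φ₁ cos φ₂ sin²(Δλ/2) = 0.001706
c = 2·arcsin(√a) = 0.082640 rad = 4.7349°
d = R·c = 6371 × 0.082640 = 526.5 km

526.5 km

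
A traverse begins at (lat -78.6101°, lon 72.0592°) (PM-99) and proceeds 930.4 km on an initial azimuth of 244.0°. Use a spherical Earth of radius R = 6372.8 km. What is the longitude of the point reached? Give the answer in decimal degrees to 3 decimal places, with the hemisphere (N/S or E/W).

δ = d/R = 930.4/6372.8 = 0.145995 rad
φ₂ = arcsin(sin φ₁ cos δ + cos φ₁ sin δ cos θ)
   = arcsin(-0.98031·0.98936 + 0.19748·0.14548·-0.43837) = -79.25642°
λ₂ = λ₁ + atan2(sin θ sin δ cos φ₁, cos δ − sin φ₁ sin φ₂) = 27.51827°

27.518°E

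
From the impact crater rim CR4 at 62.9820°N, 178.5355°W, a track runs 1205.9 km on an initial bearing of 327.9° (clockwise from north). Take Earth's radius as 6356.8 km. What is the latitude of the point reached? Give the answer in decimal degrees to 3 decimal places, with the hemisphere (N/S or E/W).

δ = d/R = 1205.9/6356.8 = 0.189702 rad
φ₂ = arcsin(sin φ₁ cos δ + cos φ₁ sin δ cos θ)
   = arcsin(0.89086·0.98206 + 0.45427·0.18857·0.84712) = 71.34231°
λ₂ = λ₁ + atan2(sin θ sin δ cos φ₁, cos δ − sin φ₁ sin φ₂) = 163.21097°

71.342°N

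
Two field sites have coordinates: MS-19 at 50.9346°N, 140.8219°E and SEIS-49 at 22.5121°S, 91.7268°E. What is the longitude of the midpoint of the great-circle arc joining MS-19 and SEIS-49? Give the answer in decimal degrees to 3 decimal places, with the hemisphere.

111.343°E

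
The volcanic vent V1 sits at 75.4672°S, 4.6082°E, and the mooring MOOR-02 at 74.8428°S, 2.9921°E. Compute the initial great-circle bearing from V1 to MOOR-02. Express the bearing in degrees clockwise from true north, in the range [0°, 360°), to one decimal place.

Δλ = -1.6161°
y = sin Δλ · cos φ₂ = -0.007374
x = cos φ₁ sin φ₂ − sin φ₁ cos φ₂ cos Δλ = 0.010797
θ = atan2(y, x) = -34.3322° → 325.6678° (mod 360°)

325.7°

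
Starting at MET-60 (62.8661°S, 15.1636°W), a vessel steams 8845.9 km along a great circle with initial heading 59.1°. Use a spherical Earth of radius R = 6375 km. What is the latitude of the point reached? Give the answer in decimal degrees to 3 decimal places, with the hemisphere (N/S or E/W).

δ = d/R = 8845.9/6375 = 1.387592 rad
φ₂ = arcsin(sin φ₁ cos δ + cos φ₁ sin δ cos θ)
   = arcsin(-0.88994·0.18218 + 0.45607·0.98327·0.51354) = 3.90838°
λ₂ = λ₁ + atan2(sin θ sin δ cos φ₁, cos δ − sin φ₁ sin φ₂) = 42.58040°

3.908°N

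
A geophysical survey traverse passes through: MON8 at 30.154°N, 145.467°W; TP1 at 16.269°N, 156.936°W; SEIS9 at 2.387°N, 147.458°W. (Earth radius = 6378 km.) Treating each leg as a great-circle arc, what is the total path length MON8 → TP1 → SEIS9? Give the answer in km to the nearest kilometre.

3799 km

MON8→TP1: c = 0.303805 rad, d = 1937.67 km
TP1→SEIS9: c = 0.291900 rad, d = 1861.74 km
Total = 1937.67 + 1861.74 = 3799.41 km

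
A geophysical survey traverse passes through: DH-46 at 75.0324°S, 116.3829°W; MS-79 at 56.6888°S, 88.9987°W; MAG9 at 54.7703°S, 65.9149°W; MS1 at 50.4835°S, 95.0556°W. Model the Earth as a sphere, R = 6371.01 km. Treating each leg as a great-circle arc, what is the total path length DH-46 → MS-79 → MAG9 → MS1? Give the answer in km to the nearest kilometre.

5802 km

DH-46→MS-79: c = 0.367323 rad, d = 2340.22 km
MS-79→MAG9: c = 0.228205 rad, d = 1453.90 km
MAG9→MS1: c = 0.315172 rad, d = 2007.96 km
Total = 2340.22 + 1453.90 + 2007.96 = 5802.08 km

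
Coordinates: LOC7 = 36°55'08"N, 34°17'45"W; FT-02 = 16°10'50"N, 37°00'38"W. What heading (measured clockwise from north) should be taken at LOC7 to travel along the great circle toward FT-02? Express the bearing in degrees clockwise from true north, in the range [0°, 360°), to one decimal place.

187.3°

LOC7: φ = +36.91889°, λ = -34.29583°
FT-02: φ = +16.18056°, λ = -37.01056°
Δλ = -2.7147°
y = sin Δλ · cos φ₂ = -0.045487
x = cos φ₁ sin φ₂ − sin φ₁ cos φ₂ cos Δλ = -0.353453
θ = atan2(y, x) = -172.6667° → 187.3333° (mod 360°)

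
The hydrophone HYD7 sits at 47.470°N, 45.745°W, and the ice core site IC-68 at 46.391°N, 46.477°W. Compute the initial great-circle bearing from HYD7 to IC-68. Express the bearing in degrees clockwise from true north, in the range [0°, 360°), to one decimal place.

205.1°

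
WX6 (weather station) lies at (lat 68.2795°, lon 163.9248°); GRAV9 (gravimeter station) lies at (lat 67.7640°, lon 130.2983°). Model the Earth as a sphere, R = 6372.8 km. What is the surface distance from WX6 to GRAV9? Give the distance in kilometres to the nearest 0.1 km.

Δφ = -0.5155°,  Δλ = -33.6265°
a = sin²(Δφ/2) + cos φ₁ cos φ₂ sin²(Δλ/2) = 0.011738
c = 2·arcsin(√a) = 0.217106 rad = 12.4393°
d = R·c = 6372.8 × 0.217106 = 1383.6 km

1383.6 km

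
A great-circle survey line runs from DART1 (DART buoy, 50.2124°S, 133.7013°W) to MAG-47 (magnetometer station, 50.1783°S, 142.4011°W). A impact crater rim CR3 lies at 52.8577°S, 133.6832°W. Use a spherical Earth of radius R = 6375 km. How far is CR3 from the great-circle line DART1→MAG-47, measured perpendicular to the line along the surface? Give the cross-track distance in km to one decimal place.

294.0 km

δ₁₃ = central angle DART1→CR3 = 0.046170 rad  (haversine)
θ₁₃ = bearing DART1→CR3 = 179.763°,  θ₁₂ = bearing DART1→MAG-47 = 267.006°
dₓₜ = R·arcsin(sin δ₁₃ · sin(θ₁₃ − θ₁₂)) = 6375·arcsin(0.04615·sin(-87.243°)) = -293.990 km
|dₓₜ| = 293.990 km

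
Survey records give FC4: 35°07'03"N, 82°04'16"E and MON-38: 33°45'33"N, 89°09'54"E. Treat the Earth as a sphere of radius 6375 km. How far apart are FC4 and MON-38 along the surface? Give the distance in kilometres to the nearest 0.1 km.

FC4: φ = +35.11750°, λ = +82.07111°
MON-38: φ = +33.75917°, λ = +89.16500°
Δφ = -1.3583°,  Δλ = 7.0939°
a = sin²(Δφ/2) + cos φ₁ cos φ₂ sin²(Δλ/2) = 0.002743
c = 2·arcsin(√a) = 0.104802 rad = 6.0047°
d = R·c = 6375 × 0.104802 = 668.1 km

668.1 km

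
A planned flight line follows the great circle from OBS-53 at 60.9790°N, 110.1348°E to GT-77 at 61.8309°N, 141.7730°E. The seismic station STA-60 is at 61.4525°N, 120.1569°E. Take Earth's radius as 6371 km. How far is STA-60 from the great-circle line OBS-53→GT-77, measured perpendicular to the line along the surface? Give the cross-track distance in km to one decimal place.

δ₁₃ = central angle OBS-53→STA-60 = 0.084545 rad  (haversine)
θ₁₃ = bearing OBS-53→STA-60 = 80.016°,  θ₁₂ = bearing OBS-53→GT-77 = 72.892°
dₓₜ = R·arcsin(sin δ₁₃ · sin(θ₁₃ − θ₁₂)) = 6371·arcsin(0.08444·sin(7.124°)) = 66.723 km
|dₓₜ| = 66.723 km

66.7 km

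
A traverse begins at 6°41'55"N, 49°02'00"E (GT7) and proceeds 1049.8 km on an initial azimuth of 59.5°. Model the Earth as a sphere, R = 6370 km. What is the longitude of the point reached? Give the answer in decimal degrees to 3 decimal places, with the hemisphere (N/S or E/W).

57.325°E

GT7: φ = +6.69861°, λ = +49.03333°
δ = d/R = 1049.8/6370 = 0.164804 rad
φ₂ = arcsin(sin φ₁ cos δ + cos φ₁ sin δ cos θ)
   = arcsin(0.11665·0.98645 + 0.99317·0.16406·0.50754) = 11.40623°
λ₂ = λ₁ + atan2(sin θ sin δ cos φ₁, cos δ − sin φ₁ sin φ₂) = 57.32463°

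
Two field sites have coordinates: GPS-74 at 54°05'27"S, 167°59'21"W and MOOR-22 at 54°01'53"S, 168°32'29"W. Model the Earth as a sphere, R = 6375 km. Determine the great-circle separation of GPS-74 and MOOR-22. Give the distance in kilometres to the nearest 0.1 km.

36.7 km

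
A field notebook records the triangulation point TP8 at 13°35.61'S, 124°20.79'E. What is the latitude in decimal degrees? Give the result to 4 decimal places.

13.5935°S

13° + 35.61′/60 = 13 + 0.59350 = 13.5935°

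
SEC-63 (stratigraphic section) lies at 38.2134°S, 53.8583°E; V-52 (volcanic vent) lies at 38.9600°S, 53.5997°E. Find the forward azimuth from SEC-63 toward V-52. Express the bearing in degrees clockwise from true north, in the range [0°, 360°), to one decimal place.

195.1°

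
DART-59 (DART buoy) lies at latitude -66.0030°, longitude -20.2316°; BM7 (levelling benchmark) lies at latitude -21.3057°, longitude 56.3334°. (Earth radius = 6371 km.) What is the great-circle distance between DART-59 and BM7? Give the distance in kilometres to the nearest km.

7246 km

Δφ = 44.6973°,  Δλ = 76.5650°
a = sin²(Δφ/2) + cos φ₁ cos φ₂ sin²(Δλ/2) = 0.290014
c = 2·arcsin(√a) = 1.137382 rad = 65.1672°
d = R·c = 6371 × 1.137382 = 7246.3 km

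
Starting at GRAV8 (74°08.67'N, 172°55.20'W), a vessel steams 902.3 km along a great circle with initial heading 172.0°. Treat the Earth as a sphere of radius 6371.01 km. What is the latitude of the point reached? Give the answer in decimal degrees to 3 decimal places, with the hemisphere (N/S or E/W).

66.083°N

GRAV8: φ = +74.14450°, λ = -172.92000°
δ = d/R = 902.3/6371.01 = 0.141626 rad
φ₂ = arcsin(sin φ₁ cos δ + cos φ₁ sin δ cos θ)
   = arcsin(0.96195·0.98999 + 0.27321·0.14115·-0.99027) = 66.08292°
λ₂ = λ₁ + atan2(sin θ sin δ cos φ₁, cos δ − sin φ₁ sin φ₂) = -170.14260°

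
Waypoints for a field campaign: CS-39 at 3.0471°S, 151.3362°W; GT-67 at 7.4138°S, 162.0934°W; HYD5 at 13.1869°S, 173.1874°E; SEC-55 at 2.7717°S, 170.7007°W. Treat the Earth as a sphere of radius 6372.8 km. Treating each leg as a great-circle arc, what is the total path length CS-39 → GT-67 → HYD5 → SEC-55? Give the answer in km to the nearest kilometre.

6182 km

CS-39→GT-67: c = 0.201858 rad, d = 1286.40 km
GT-67→HYD5: c = 0.435976 rad, d = 2778.39 km
HYD5→SEC-55: c = 0.332205 rad, d = 2117.08 km
Total = 1286.40 + 2778.39 + 2117.08 = 6181.87 km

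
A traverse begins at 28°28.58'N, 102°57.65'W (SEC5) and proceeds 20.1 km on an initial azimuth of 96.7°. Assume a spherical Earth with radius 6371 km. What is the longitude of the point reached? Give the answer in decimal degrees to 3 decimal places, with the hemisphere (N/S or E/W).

102.757°W

SEC5: φ = +28.47633°, λ = -102.96083°
δ = d/R = 20.1/6371 = 0.003155 rad
φ₂ = arcsin(sin φ₁ cos δ + cos φ₁ sin δ cos θ)
   = arcsin(0.47680·1.00000 + 0.87901·0.00315·-0.11667) = 28.45509°
λ₂ = λ₁ + atan2(sin θ sin δ cos φ₁, cos δ − sin φ₁ sin φ₂) = -102.75664°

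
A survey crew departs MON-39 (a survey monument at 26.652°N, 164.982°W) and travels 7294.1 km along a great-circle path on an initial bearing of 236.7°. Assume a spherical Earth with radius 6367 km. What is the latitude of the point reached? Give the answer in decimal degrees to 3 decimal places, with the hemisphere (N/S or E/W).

δ = d/R = 7294.1/6367 = 1.145610 rad
φ₂ = arcsin(sin φ₁ cos δ + cos φ₁ sin δ cos θ)
   = arcsin(0.44857·0.41249 + 0.89375·0.91096·-0.54902) = -15.18680°
λ₂ = λ₁ + atan2(sin θ sin δ cos φ₁, cos δ − sin φ₁ sin φ₂) = 142.93134°

15.187°S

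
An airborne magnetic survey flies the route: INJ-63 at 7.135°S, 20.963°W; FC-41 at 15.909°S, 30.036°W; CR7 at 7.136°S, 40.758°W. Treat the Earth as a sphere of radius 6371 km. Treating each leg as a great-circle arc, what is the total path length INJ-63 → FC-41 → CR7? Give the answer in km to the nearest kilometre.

INJ-63→FC-41: c = 0.217878 rad, d = 1388.10 km
FC-41→CR7: c = 0.238724 rad, d = 1520.91 km
Total = 1388.10 + 1520.91 = 2909.01 km

2909 km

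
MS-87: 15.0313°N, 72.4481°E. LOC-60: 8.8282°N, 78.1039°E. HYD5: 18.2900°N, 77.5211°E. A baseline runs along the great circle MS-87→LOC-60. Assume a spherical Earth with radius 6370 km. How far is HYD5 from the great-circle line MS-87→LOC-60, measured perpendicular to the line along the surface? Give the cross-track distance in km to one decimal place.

δ₁₃ = central angle MS-87→HYD5 = 0.102113 rad  (haversine)
θ₁₃ = bearing MS-87→HYD5 = 55.451°,  θ₁₂ = bearing MS-87→LOC-60 = 137.642°
dₓₜ = R·arcsin(sin δ₁₃ · sin(θ₁₃ − θ₁₂)) = 6370·arcsin(0.10194·sin(-82.191°)) = -644.404 km
|dₓₜ| = 644.404 km

644.4 km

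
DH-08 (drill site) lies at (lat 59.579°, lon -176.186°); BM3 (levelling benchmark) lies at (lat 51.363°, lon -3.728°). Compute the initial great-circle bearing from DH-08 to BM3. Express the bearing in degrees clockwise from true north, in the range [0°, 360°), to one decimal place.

Δλ = 172.4580°
y = sin Δλ · cos φ₂ = 0.081952
x = cos φ₁ sin φ₂ − sin φ₁ cos φ₂ cos Δλ = 0.929285
θ = atan2(y, x) = 5.0398° → 5.0398° (mod 360°)

5.0°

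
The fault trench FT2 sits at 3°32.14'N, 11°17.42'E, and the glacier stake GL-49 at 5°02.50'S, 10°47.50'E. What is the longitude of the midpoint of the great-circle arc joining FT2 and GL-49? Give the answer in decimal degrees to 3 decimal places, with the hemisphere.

11.041°E

FT2: φ = +3.53567°, λ = +11.29033°
GL-49: φ = -5.04167°, λ = +10.79167°
Bx = cos φ₂ cos Δλ = 0.996093,  By = cos φ₂ sin Δλ = -0.008670
φₘ = atan2(sin φ₁ + sin φ₂, √((cos φ₁ + Bx)² + By²)) = -0.75301°
λₘ = λ₁ + atan2(By, cos φ₁ + Bx) = 11.04125°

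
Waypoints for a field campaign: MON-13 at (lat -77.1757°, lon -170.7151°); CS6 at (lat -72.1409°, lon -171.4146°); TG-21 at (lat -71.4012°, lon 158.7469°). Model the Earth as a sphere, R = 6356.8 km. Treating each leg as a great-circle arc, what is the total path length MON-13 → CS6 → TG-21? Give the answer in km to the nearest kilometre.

1587 km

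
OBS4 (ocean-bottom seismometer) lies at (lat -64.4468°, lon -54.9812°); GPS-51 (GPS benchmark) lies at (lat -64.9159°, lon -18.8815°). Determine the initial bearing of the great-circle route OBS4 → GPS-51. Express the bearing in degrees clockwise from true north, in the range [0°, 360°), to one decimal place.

Δλ = 36.0997°
y = sin Δλ · cos φ₂ = 0.249787
x = cos φ₁ sin φ₂ − sin φ₁ cos φ₂ cos Δλ = -0.081626
θ = atan2(y, x) = 108.0965° → 108.0965° (mod 360°)

108.1°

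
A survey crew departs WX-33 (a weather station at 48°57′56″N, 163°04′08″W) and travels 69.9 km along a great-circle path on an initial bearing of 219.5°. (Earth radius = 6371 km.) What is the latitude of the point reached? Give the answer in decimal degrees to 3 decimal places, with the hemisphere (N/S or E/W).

WX-33: φ = +48.96556°, λ = -163.06889°
δ = d/R = 69.9/6371 = 0.010972 rad
φ₂ = arcsin(sin φ₁ cos δ + cos φ₁ sin δ cos θ)
   = arcsin(0.75432·0.99994 + 0.65651·0.01097·-0.77162) = 48.47891°
λ₂ = λ₁ + atan2(sin θ sin δ cos φ₁, cos δ − sin φ₁ sin φ₂) = -163.67208°

48.479°N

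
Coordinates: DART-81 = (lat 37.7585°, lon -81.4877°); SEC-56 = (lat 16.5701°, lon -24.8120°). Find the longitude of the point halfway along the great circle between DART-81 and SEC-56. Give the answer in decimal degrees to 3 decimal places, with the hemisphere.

Bx = cos φ₂ cos Δλ = 0.526562,  By = cos φ₂ sin Δλ = 0.800874
φₘ = atan2(sin φ₁ + sin φ₂, √((cos φ₁ + Bx)² + By²)) = 30.20919°
λₘ = λ₁ + atan2(By, cos φ₁ + Bx) = -50.18682°

50.187°W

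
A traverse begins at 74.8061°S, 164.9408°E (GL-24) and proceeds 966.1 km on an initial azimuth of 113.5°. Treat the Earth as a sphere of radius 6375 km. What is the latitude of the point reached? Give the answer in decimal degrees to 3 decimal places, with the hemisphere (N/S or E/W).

75.874°S

δ = d/R = 966.1/6375 = 0.151545 rad
φ₂ = arcsin(sin φ₁ cos δ + cos φ₁ sin δ cos θ)
   = arcsin(-0.96504·0.98854 + 0.26209·0.15097·-0.39875) = -75.87390°
λ₂ = λ₁ + atan2(sin θ sin δ cos φ₁, cos δ − sin φ₁ sin φ₂) = -160.49954°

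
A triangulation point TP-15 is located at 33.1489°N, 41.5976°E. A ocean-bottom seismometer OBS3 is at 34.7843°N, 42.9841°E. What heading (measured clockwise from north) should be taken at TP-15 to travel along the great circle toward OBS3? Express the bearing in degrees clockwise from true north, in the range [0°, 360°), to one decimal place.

34.7°

Δλ = 1.3865°
y = sin Δλ · cos φ₂ = 0.019873
x = cos φ₁ sin φ₂ − sin φ₁ cos φ₂ cos Δλ = 0.028671
θ = atan2(y, x) = 34.7274° → 34.7274° (mod 360°)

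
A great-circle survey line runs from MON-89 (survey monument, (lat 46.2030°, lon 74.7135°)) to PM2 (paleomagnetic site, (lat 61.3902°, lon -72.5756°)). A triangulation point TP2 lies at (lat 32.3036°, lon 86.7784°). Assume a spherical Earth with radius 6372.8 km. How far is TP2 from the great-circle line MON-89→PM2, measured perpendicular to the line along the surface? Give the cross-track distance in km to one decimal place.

δ₁₃ = central angle MON-89→TP2 = 0.291557 rad  (haversine)
θ₁₃ = bearing MON-89→TP2 = 142.076°,  θ₁₂ = bearing MON-89→PM2 = 343.932°
dₓₜ = R·arcsin(sin δ₁₃ · sin(θ₁₃ − θ₁₂)) = 6372.8·arcsin(0.28744·sin(-201.857°)) = 683.269 km
|dₓₜ| = 683.269 km

683.3 km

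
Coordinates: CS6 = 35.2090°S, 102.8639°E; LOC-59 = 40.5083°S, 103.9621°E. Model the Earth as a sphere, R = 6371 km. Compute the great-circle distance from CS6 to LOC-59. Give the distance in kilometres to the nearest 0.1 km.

Δφ = -5.2993°,  Δλ = 1.0982°
a = sin²(Δφ/2) + cos φ₁ cos φ₂ sin²(Δλ/2) = 0.002194
c = 2·arcsin(√a) = 0.093718 rad = 5.3696°
d = R·c = 6371 × 0.093718 = 597.1 km

597.1 km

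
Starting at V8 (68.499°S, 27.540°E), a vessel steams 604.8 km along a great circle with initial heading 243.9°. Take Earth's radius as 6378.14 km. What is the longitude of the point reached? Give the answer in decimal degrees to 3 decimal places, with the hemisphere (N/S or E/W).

12.927°E

δ = d/R = 604.8/6378.14 = 0.094824 rad
φ₂ = arcsin(sin φ₁ cos δ + cos φ₁ sin δ cos θ)
   = arcsin(-0.93041·0.99551 + 0.36652·0.09468·-0.43994) = -70.30473°
λ₂ = λ₁ + atan2(sin θ sin δ cos φ₁, cos δ − sin φ₁ sin φ₂) = 12.92680°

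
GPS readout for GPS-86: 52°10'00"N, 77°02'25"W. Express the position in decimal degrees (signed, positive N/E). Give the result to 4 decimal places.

lat: 52.1667° N → +52.1667°
lon: 77.0403° W → -77.0403°

+52.1667°, -77.0403°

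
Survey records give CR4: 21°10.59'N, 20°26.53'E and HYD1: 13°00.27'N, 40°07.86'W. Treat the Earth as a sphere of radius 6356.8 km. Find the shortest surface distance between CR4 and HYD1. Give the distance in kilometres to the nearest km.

CR4: φ = +21.17650°, λ = +20.44217°
HYD1: φ = +13.00450°, λ = -40.13100°
Δφ = -8.1720°,  Δλ = -60.5732°
a = sin²(Δφ/2) + cos φ₁ cos φ₂ sin²(Δλ/2) = 0.236163
c = 2·arcsin(√a) = 1.014937 rad = 58.1516°
d = R·c = 6356.8 × 1.014937 = 6451.7 km

6452 km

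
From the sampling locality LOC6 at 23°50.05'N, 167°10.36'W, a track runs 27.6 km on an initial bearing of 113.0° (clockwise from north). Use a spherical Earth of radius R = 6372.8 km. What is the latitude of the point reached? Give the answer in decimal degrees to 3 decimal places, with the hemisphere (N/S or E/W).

LOC6: φ = +23.83417°, λ = -167.17267°
δ = d/R = 27.6/6372.8 = 0.004331 rad
φ₂ = arcsin(sin φ₁ cos δ + cos φ₁ sin δ cos θ)
   = arcsin(0.40409·0.99999 + 0.91472·0.00433·-0.39073) = 23.73701°
λ₂ = λ₁ + atan2(sin θ sin δ cos φ₁, cos δ − sin φ₁ sin φ₂) = -166.92314°

23.737°N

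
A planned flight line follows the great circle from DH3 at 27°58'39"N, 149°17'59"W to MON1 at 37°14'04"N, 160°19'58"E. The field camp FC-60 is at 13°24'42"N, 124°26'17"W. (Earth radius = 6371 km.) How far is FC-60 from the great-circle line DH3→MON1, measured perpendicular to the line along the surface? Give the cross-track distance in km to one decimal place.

DH3: φ = +27.97750°, λ = -149.29972°
MON1: φ = +37.23444°, λ = +160.33278°
FC-60: φ = +13.41167°, λ = -124.43806°
δ₁₃ = central angle DH3→FC-60 = 0.477280 rad  (haversine)
θ₁₃ = bearing DH3→FC-60 = 117.092°,  θ₁₂ = bearing DH3→MON1 = 295.778°
dₓₜ = R·arcsin(sin δ₁₃ · sin(θ₁₃ − θ₁₂)) = 6371·arcsin(0.45937·sin(-178.686°)) = -67.117 km
|dₓₜ| = 67.117 km

67.1 km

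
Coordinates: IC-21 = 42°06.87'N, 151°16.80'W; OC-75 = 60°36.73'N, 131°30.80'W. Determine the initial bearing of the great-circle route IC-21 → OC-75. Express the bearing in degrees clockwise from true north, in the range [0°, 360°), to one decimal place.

26.2°

IC-21: φ = +42.11450°, λ = -151.28000°
OC-75: φ = +60.61217°, λ = -131.51333°
Δλ = 19.7667°
y = sin Δλ · cos φ₂ = 0.165956
x = cos φ₁ sin φ₂ − sin φ₁ cos φ₂ cos Δλ = 0.336656
θ = atan2(y, x) = 26.2412° → 26.2412° (mod 360°)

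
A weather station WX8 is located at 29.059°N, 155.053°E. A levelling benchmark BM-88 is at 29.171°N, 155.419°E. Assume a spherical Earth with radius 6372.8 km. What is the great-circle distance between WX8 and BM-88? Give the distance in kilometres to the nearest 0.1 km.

Δφ = 0.1120°,  Δλ = 0.3660°
a = sin²(Δφ/2) + cos φ₁ cos φ₂ sin²(Δλ/2) = 0.000009
c = 2·arcsin(√a) = 0.005913 rad = 0.3388°
d = R·c = 6372.8 × 0.005913 = 37.7 km

37.7 km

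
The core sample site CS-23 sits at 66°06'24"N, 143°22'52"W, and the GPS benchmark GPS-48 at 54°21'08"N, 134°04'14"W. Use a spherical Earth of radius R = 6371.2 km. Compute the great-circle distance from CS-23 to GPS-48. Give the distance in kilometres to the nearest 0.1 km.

CS-23: φ = +66.10667°, λ = -143.38111°
GPS-48: φ = +54.35222°, λ = -134.07056°
Δφ = -11.7544°,  Δλ = 9.3106°
a = sin²(Δφ/2) + cos φ₁ cos φ₂ sin²(Δλ/2) = 0.012040
c = 2·arcsin(√a) = 0.219897 rad = 12.5992°
d = R·c = 6371.2 × 0.219897 = 1401.0 km

1401.0 km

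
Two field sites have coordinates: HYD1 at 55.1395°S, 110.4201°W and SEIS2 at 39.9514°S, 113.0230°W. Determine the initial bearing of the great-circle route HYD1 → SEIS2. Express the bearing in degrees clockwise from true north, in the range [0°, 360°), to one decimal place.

Δλ = -2.6029°
y = sin Δλ · cos φ₂ = -0.034814
x = cos φ₁ sin φ₂ − sin φ₁ cos φ₂ cos Δλ = 0.261340
θ = atan2(y, x) = -7.5878° → 352.4122° (mod 360°)

352.4°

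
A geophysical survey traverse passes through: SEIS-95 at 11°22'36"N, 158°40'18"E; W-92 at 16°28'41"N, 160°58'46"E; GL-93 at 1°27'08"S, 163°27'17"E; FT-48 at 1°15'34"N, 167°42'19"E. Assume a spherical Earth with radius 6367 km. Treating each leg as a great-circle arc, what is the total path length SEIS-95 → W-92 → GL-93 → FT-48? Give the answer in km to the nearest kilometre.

SEIS-95: φ = +11.37667°, λ = +158.67167°
W-92: φ = +16.47806°, λ = +160.97944°
GL-93: φ = -1.45222°, λ = +163.45472°
FT-48: φ = +1.25944°, λ = +167.70528°
SEIS-95→W-92: c = 0.097235 rad, d = 619.09 km
W-92→GL-93: c = 0.315835 rad, d = 2010.92 km
GL-93→FT-48: c = 0.087991 rad, d = 560.24 km
Total = 619.09 + 2010.92 + 560.24 = 3190.25 km

3190 km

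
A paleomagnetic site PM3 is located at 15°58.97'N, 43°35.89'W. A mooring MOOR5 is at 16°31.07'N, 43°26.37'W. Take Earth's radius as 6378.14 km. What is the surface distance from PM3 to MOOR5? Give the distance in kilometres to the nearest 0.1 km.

PM3: φ = +15.98283°, λ = -43.59817°
MOOR5: φ = +16.51783°, λ = -43.43950°
Δφ = 0.5350°,  Δλ = 0.1587°
a = sin²(Δφ/2) + cos φ₁ cos φ₂ sin²(Δλ/2) = 0.000024
c = 2·arcsin(√a) = 0.009709 rad = 0.5563°
d = R·c = 6378.14 × 0.009709 = 61.9 km

61.9 km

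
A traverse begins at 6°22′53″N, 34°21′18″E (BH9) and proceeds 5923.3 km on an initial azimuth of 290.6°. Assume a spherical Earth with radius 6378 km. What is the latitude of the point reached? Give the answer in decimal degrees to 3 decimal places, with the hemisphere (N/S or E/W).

20.279°N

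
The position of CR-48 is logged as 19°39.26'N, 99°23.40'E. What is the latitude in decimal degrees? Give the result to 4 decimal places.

19° + 39.26′/60 = 19 + 0.65433 = 19.6543°

19.6543°N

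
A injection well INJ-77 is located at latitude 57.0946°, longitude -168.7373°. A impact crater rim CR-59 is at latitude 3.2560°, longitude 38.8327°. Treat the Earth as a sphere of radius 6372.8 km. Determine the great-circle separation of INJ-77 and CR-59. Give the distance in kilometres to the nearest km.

12865 km

Δφ = -53.8386°,  Δλ = -152.4300°
a = sin²(Δφ/2) + cos φ₁ cos φ₂ sin²(Δλ/2) = 0.716551
c = 2·arcsin(√a) = 2.018728 rad = 115.6646°
d = R·c = 6372.8 × 2.018728 = 12865.0 km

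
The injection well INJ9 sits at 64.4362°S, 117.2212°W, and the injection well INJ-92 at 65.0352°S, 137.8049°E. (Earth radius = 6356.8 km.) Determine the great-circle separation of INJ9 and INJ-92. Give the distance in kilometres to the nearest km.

Δφ = -0.5990°,  Δλ = -104.9739°
a = sin²(Δφ/2) + cos φ₁ cos φ₂ sin²(Δλ/2) = 0.114619
c = 2·arcsin(√a) = 0.690761 rad = 39.5777°
d = R·c = 6356.8 × 0.690761 = 4391.0 km

4391 km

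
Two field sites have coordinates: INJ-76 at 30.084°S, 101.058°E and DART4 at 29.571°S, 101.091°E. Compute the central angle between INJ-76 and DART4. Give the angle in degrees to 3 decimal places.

0.514°

Δφ = 0.5130°,  Δλ = 0.0330°
a = sin²(Δφ/2) + cos φ₁ cos φ₂ sin²(Δλ/2) = 0.000020
c = 2·arcsin(√a) = 0.008967 rad = 0.5138°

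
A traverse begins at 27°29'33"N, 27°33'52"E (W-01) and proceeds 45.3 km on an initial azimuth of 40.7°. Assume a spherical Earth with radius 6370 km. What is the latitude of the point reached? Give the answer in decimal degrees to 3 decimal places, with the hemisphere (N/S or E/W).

27.801°N

W-01: φ = +27.49250°, λ = +27.56444°
δ = d/R = 45.3/6370 = 0.007111 rad
φ₂ = arcsin(sin φ₁ cos δ + cos φ₁ sin δ cos θ)
   = arcsin(0.46163·0.99997 + 0.88707·0.00711·0.75813) = 27.80108°
λ₂ = λ₁ + atan2(sin θ sin δ cos φ₁, cos δ − sin φ₁ sin φ₂) = 27.86482°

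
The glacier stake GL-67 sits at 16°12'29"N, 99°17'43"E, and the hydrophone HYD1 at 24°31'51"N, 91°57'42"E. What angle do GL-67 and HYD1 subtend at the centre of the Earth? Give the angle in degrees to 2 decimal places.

10.79°

GL-67: φ = +16.20806°, λ = +99.29528°
HYD1: φ = +24.53083°, λ = +91.96167°
Δφ = 8.3228°,  Δλ = -7.3336°
a = sin²(Δφ/2) + cos φ₁ cos φ₂ sin²(Δλ/2) = 0.008839
c = 2·arcsin(√a) = 0.188309 rad = 10.7893°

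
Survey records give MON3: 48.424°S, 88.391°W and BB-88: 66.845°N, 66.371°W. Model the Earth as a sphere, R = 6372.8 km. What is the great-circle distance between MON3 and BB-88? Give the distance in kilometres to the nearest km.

12956 km

Δφ = 115.2690°,  Δλ = 22.0200°
a = sin²(Δφ/2) + cos φ₁ cos φ₂ sin²(Δλ/2) = 0.722952
c = 2·arcsin(√a) = 2.032980 rad = 116.4812°
d = R·c = 6372.8 × 2.032980 = 12955.8 km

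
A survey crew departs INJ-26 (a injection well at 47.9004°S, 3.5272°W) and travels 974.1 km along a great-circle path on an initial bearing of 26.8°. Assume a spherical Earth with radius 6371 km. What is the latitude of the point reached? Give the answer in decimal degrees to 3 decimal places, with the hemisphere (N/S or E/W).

39.955°S

δ = d/R = 974.1/6371 = 0.152896 rad
φ₂ = arcsin(sin φ₁ cos δ + cos φ₁ sin δ cos θ)
   = arcsin(-0.74198·0.98833 + 0.67042·0.15230·0.89259) = -39.95506°
λ₂ = λ₁ + atan2(sin θ sin δ cos φ₁, cos δ − sin φ₁ sin φ₂) = 1.61237°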